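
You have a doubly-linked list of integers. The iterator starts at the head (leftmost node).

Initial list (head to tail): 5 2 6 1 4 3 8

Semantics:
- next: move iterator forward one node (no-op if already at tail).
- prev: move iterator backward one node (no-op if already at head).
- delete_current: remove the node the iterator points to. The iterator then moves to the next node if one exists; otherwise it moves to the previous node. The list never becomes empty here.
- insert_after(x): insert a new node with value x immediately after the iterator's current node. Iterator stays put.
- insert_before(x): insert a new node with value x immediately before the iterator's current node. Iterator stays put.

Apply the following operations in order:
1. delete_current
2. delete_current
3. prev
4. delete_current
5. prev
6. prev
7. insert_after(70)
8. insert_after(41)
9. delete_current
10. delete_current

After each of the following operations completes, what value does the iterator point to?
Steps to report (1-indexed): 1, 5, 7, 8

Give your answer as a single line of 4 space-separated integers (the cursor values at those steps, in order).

After 1 (delete_current): list=[2, 6, 1, 4, 3, 8] cursor@2
After 2 (delete_current): list=[6, 1, 4, 3, 8] cursor@6
After 3 (prev): list=[6, 1, 4, 3, 8] cursor@6
After 4 (delete_current): list=[1, 4, 3, 8] cursor@1
After 5 (prev): list=[1, 4, 3, 8] cursor@1
After 6 (prev): list=[1, 4, 3, 8] cursor@1
After 7 (insert_after(70)): list=[1, 70, 4, 3, 8] cursor@1
After 8 (insert_after(41)): list=[1, 41, 70, 4, 3, 8] cursor@1
After 9 (delete_current): list=[41, 70, 4, 3, 8] cursor@41
After 10 (delete_current): list=[70, 4, 3, 8] cursor@70

Answer: 2 1 1 1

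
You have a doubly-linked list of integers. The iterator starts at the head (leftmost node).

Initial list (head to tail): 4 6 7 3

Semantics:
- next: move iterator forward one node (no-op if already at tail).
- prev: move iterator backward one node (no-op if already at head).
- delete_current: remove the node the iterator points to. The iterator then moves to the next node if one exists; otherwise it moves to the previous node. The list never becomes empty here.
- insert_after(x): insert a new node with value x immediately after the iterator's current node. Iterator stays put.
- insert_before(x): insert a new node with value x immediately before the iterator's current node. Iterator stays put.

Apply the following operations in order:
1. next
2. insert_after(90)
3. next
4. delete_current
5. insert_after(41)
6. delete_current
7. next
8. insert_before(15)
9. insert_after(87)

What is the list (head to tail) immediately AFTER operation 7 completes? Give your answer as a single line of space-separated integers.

After 1 (next): list=[4, 6, 7, 3] cursor@6
After 2 (insert_after(90)): list=[4, 6, 90, 7, 3] cursor@6
After 3 (next): list=[4, 6, 90, 7, 3] cursor@90
After 4 (delete_current): list=[4, 6, 7, 3] cursor@7
After 5 (insert_after(41)): list=[4, 6, 7, 41, 3] cursor@7
After 6 (delete_current): list=[4, 6, 41, 3] cursor@41
After 7 (next): list=[4, 6, 41, 3] cursor@3

Answer: 4 6 41 3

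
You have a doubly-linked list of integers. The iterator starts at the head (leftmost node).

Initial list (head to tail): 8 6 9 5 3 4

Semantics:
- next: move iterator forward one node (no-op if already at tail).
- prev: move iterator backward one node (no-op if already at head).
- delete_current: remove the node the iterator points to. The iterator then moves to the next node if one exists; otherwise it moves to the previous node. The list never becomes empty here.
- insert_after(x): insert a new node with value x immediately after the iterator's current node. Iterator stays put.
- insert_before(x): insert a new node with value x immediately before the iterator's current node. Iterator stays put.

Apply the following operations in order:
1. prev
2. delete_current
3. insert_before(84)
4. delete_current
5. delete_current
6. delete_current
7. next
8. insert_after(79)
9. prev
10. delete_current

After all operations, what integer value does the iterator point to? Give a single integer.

After 1 (prev): list=[8, 6, 9, 5, 3, 4] cursor@8
After 2 (delete_current): list=[6, 9, 5, 3, 4] cursor@6
After 3 (insert_before(84)): list=[84, 6, 9, 5, 3, 4] cursor@6
After 4 (delete_current): list=[84, 9, 5, 3, 4] cursor@9
After 5 (delete_current): list=[84, 5, 3, 4] cursor@5
After 6 (delete_current): list=[84, 3, 4] cursor@3
After 7 (next): list=[84, 3, 4] cursor@4
After 8 (insert_after(79)): list=[84, 3, 4, 79] cursor@4
After 9 (prev): list=[84, 3, 4, 79] cursor@3
After 10 (delete_current): list=[84, 4, 79] cursor@4

Answer: 4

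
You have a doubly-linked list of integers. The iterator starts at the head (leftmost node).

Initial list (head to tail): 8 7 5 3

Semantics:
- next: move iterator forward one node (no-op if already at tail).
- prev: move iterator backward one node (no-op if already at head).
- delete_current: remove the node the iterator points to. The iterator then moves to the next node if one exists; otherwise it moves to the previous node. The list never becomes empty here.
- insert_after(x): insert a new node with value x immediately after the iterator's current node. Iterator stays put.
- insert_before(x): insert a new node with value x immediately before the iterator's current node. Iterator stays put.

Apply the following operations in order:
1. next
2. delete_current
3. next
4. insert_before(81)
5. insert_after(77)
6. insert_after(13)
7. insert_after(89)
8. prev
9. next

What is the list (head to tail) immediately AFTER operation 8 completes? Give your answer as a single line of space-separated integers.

Answer: 8 5 81 3 89 13 77

Derivation:
After 1 (next): list=[8, 7, 5, 3] cursor@7
After 2 (delete_current): list=[8, 5, 3] cursor@5
After 3 (next): list=[8, 5, 3] cursor@3
After 4 (insert_before(81)): list=[8, 5, 81, 3] cursor@3
After 5 (insert_after(77)): list=[8, 5, 81, 3, 77] cursor@3
After 6 (insert_after(13)): list=[8, 5, 81, 3, 13, 77] cursor@3
After 7 (insert_after(89)): list=[8, 5, 81, 3, 89, 13, 77] cursor@3
After 8 (prev): list=[8, 5, 81, 3, 89, 13, 77] cursor@81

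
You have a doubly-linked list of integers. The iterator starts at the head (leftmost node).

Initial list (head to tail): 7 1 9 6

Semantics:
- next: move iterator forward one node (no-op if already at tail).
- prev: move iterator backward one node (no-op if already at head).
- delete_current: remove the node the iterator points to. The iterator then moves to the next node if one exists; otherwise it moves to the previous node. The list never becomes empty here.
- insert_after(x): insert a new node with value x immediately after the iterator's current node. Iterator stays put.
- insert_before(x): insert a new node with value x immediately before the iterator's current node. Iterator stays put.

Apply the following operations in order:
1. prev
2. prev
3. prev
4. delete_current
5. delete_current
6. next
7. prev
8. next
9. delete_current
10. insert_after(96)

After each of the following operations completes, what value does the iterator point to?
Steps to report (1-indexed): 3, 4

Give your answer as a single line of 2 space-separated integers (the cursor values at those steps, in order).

Answer: 7 1

Derivation:
After 1 (prev): list=[7, 1, 9, 6] cursor@7
After 2 (prev): list=[7, 1, 9, 6] cursor@7
After 3 (prev): list=[7, 1, 9, 6] cursor@7
After 4 (delete_current): list=[1, 9, 6] cursor@1
After 5 (delete_current): list=[9, 6] cursor@9
After 6 (next): list=[9, 6] cursor@6
After 7 (prev): list=[9, 6] cursor@9
After 8 (next): list=[9, 6] cursor@6
After 9 (delete_current): list=[9] cursor@9
After 10 (insert_after(96)): list=[9, 96] cursor@9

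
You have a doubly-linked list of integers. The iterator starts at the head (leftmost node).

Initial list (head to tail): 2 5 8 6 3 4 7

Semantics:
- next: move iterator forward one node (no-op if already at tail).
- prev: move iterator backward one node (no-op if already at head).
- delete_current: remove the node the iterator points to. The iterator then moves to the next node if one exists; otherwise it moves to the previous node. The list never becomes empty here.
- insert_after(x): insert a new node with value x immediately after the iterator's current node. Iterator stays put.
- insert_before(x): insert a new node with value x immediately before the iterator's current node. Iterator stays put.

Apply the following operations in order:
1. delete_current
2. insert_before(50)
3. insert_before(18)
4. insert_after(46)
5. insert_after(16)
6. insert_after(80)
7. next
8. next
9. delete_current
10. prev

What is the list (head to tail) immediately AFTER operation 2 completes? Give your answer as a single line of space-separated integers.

After 1 (delete_current): list=[5, 8, 6, 3, 4, 7] cursor@5
After 2 (insert_before(50)): list=[50, 5, 8, 6, 3, 4, 7] cursor@5

Answer: 50 5 8 6 3 4 7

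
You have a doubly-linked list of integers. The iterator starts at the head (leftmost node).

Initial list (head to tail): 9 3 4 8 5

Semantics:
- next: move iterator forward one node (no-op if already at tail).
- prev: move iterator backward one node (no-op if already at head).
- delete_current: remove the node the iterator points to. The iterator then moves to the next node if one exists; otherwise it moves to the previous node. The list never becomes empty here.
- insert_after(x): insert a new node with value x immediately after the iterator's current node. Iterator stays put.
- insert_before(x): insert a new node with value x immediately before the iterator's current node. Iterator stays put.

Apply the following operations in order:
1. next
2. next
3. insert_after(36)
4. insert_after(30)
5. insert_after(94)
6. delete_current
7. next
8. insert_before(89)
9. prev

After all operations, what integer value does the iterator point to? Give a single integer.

Answer: 89

Derivation:
After 1 (next): list=[9, 3, 4, 8, 5] cursor@3
After 2 (next): list=[9, 3, 4, 8, 5] cursor@4
After 3 (insert_after(36)): list=[9, 3, 4, 36, 8, 5] cursor@4
After 4 (insert_after(30)): list=[9, 3, 4, 30, 36, 8, 5] cursor@4
After 5 (insert_after(94)): list=[9, 3, 4, 94, 30, 36, 8, 5] cursor@4
After 6 (delete_current): list=[9, 3, 94, 30, 36, 8, 5] cursor@94
After 7 (next): list=[9, 3, 94, 30, 36, 8, 5] cursor@30
After 8 (insert_before(89)): list=[9, 3, 94, 89, 30, 36, 8, 5] cursor@30
After 9 (prev): list=[9, 3, 94, 89, 30, 36, 8, 5] cursor@89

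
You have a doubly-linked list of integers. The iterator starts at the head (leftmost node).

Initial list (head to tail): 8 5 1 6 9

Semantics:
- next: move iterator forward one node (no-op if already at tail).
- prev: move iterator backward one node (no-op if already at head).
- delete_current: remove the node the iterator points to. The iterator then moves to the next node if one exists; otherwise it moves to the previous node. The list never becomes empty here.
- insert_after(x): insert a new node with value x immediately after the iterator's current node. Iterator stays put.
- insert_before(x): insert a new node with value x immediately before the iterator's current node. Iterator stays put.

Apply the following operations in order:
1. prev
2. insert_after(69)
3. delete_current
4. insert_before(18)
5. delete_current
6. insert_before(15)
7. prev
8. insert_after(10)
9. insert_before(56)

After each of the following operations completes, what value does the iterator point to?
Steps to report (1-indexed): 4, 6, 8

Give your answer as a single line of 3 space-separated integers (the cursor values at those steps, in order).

Answer: 69 5 15

Derivation:
After 1 (prev): list=[8, 5, 1, 6, 9] cursor@8
After 2 (insert_after(69)): list=[8, 69, 5, 1, 6, 9] cursor@8
After 3 (delete_current): list=[69, 5, 1, 6, 9] cursor@69
After 4 (insert_before(18)): list=[18, 69, 5, 1, 6, 9] cursor@69
After 5 (delete_current): list=[18, 5, 1, 6, 9] cursor@5
After 6 (insert_before(15)): list=[18, 15, 5, 1, 6, 9] cursor@5
After 7 (prev): list=[18, 15, 5, 1, 6, 9] cursor@15
After 8 (insert_after(10)): list=[18, 15, 10, 5, 1, 6, 9] cursor@15
After 9 (insert_before(56)): list=[18, 56, 15, 10, 5, 1, 6, 9] cursor@15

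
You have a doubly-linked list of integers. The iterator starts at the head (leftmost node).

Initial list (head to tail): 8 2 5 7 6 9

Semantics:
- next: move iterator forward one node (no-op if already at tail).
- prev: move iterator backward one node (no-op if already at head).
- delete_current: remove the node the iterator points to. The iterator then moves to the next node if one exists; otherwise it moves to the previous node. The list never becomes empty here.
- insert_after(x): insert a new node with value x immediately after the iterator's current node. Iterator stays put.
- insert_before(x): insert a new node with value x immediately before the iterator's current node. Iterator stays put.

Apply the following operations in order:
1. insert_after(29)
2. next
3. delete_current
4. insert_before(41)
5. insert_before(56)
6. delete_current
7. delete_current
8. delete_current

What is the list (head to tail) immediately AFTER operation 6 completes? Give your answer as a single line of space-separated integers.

After 1 (insert_after(29)): list=[8, 29, 2, 5, 7, 6, 9] cursor@8
After 2 (next): list=[8, 29, 2, 5, 7, 6, 9] cursor@29
After 3 (delete_current): list=[8, 2, 5, 7, 6, 9] cursor@2
After 4 (insert_before(41)): list=[8, 41, 2, 5, 7, 6, 9] cursor@2
After 5 (insert_before(56)): list=[8, 41, 56, 2, 5, 7, 6, 9] cursor@2
After 6 (delete_current): list=[8, 41, 56, 5, 7, 6, 9] cursor@5

Answer: 8 41 56 5 7 6 9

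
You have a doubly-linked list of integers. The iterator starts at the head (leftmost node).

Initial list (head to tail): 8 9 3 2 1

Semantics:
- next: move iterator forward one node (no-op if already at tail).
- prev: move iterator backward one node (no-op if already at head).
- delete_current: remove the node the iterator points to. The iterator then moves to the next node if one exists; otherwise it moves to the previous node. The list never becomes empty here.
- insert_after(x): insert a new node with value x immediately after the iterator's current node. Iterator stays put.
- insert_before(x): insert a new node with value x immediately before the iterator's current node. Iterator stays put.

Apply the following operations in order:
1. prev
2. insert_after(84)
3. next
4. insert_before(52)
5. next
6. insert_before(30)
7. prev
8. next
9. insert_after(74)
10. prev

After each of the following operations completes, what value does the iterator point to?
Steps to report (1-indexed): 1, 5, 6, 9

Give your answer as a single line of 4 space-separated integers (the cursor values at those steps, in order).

Answer: 8 9 9 9

Derivation:
After 1 (prev): list=[8, 9, 3, 2, 1] cursor@8
After 2 (insert_after(84)): list=[8, 84, 9, 3, 2, 1] cursor@8
After 3 (next): list=[8, 84, 9, 3, 2, 1] cursor@84
After 4 (insert_before(52)): list=[8, 52, 84, 9, 3, 2, 1] cursor@84
After 5 (next): list=[8, 52, 84, 9, 3, 2, 1] cursor@9
After 6 (insert_before(30)): list=[8, 52, 84, 30, 9, 3, 2, 1] cursor@9
After 7 (prev): list=[8, 52, 84, 30, 9, 3, 2, 1] cursor@30
After 8 (next): list=[8, 52, 84, 30, 9, 3, 2, 1] cursor@9
After 9 (insert_after(74)): list=[8, 52, 84, 30, 9, 74, 3, 2, 1] cursor@9
After 10 (prev): list=[8, 52, 84, 30, 9, 74, 3, 2, 1] cursor@30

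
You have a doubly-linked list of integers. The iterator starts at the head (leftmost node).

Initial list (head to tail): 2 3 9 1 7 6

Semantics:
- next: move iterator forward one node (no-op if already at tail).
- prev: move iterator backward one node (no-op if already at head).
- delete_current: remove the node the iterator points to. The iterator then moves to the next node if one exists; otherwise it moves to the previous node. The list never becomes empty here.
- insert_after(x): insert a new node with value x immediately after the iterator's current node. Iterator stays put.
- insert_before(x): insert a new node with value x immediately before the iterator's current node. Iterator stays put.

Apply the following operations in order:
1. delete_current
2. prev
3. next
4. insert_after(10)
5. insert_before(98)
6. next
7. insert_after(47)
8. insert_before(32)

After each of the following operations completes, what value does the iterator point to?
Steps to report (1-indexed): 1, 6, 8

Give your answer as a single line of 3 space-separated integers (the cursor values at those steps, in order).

After 1 (delete_current): list=[3, 9, 1, 7, 6] cursor@3
After 2 (prev): list=[3, 9, 1, 7, 6] cursor@3
After 3 (next): list=[3, 9, 1, 7, 6] cursor@9
After 4 (insert_after(10)): list=[3, 9, 10, 1, 7, 6] cursor@9
After 5 (insert_before(98)): list=[3, 98, 9, 10, 1, 7, 6] cursor@9
After 6 (next): list=[3, 98, 9, 10, 1, 7, 6] cursor@10
After 7 (insert_after(47)): list=[3, 98, 9, 10, 47, 1, 7, 6] cursor@10
After 8 (insert_before(32)): list=[3, 98, 9, 32, 10, 47, 1, 7, 6] cursor@10

Answer: 3 10 10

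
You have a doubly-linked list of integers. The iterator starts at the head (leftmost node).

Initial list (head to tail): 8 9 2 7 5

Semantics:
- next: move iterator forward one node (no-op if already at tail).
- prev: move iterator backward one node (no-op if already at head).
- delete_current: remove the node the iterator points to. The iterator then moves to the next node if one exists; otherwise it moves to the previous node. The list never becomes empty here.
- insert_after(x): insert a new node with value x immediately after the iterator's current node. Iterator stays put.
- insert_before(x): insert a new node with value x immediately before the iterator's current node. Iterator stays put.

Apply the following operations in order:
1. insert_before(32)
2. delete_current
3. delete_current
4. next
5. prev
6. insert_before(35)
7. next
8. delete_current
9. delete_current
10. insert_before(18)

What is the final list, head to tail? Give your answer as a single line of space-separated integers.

Answer: 32 35 18 2

Derivation:
After 1 (insert_before(32)): list=[32, 8, 9, 2, 7, 5] cursor@8
After 2 (delete_current): list=[32, 9, 2, 7, 5] cursor@9
After 3 (delete_current): list=[32, 2, 7, 5] cursor@2
After 4 (next): list=[32, 2, 7, 5] cursor@7
After 5 (prev): list=[32, 2, 7, 5] cursor@2
After 6 (insert_before(35)): list=[32, 35, 2, 7, 5] cursor@2
After 7 (next): list=[32, 35, 2, 7, 5] cursor@7
After 8 (delete_current): list=[32, 35, 2, 5] cursor@5
After 9 (delete_current): list=[32, 35, 2] cursor@2
After 10 (insert_before(18)): list=[32, 35, 18, 2] cursor@2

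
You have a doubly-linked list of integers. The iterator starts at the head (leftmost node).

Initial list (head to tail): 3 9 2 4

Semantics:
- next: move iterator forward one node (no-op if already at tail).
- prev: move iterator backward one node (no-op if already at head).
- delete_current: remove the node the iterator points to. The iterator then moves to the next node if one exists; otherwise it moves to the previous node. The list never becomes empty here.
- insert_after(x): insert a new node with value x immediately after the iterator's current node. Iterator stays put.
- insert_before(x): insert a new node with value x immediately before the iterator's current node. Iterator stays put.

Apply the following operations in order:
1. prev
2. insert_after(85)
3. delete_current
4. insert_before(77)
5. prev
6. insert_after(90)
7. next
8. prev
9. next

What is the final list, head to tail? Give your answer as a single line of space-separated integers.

Answer: 77 90 85 9 2 4

Derivation:
After 1 (prev): list=[3, 9, 2, 4] cursor@3
After 2 (insert_after(85)): list=[3, 85, 9, 2, 4] cursor@3
After 3 (delete_current): list=[85, 9, 2, 4] cursor@85
After 4 (insert_before(77)): list=[77, 85, 9, 2, 4] cursor@85
After 5 (prev): list=[77, 85, 9, 2, 4] cursor@77
After 6 (insert_after(90)): list=[77, 90, 85, 9, 2, 4] cursor@77
After 7 (next): list=[77, 90, 85, 9, 2, 4] cursor@90
After 8 (prev): list=[77, 90, 85, 9, 2, 4] cursor@77
After 9 (next): list=[77, 90, 85, 9, 2, 4] cursor@90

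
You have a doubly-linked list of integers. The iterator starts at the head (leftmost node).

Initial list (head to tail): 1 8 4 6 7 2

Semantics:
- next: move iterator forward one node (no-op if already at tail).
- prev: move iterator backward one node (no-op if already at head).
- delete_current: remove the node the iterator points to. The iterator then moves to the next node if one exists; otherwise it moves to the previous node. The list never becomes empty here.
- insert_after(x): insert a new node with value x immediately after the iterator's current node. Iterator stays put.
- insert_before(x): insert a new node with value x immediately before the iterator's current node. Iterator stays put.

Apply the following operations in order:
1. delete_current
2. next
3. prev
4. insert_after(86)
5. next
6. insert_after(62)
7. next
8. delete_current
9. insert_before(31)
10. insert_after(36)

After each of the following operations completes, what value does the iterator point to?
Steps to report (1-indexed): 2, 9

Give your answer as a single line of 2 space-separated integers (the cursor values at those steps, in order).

Answer: 4 4

Derivation:
After 1 (delete_current): list=[8, 4, 6, 7, 2] cursor@8
After 2 (next): list=[8, 4, 6, 7, 2] cursor@4
After 3 (prev): list=[8, 4, 6, 7, 2] cursor@8
After 4 (insert_after(86)): list=[8, 86, 4, 6, 7, 2] cursor@8
After 5 (next): list=[8, 86, 4, 6, 7, 2] cursor@86
After 6 (insert_after(62)): list=[8, 86, 62, 4, 6, 7, 2] cursor@86
After 7 (next): list=[8, 86, 62, 4, 6, 7, 2] cursor@62
After 8 (delete_current): list=[8, 86, 4, 6, 7, 2] cursor@4
After 9 (insert_before(31)): list=[8, 86, 31, 4, 6, 7, 2] cursor@4
After 10 (insert_after(36)): list=[8, 86, 31, 4, 36, 6, 7, 2] cursor@4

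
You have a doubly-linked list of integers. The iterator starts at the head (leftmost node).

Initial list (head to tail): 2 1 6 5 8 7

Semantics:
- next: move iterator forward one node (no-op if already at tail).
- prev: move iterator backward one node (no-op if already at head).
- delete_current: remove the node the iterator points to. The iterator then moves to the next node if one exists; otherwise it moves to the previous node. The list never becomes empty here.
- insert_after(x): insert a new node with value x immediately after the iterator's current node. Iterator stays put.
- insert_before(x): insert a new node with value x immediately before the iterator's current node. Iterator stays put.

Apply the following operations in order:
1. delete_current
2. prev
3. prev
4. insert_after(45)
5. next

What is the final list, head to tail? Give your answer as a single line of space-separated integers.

After 1 (delete_current): list=[1, 6, 5, 8, 7] cursor@1
After 2 (prev): list=[1, 6, 5, 8, 7] cursor@1
After 3 (prev): list=[1, 6, 5, 8, 7] cursor@1
After 4 (insert_after(45)): list=[1, 45, 6, 5, 8, 7] cursor@1
After 5 (next): list=[1, 45, 6, 5, 8, 7] cursor@45

Answer: 1 45 6 5 8 7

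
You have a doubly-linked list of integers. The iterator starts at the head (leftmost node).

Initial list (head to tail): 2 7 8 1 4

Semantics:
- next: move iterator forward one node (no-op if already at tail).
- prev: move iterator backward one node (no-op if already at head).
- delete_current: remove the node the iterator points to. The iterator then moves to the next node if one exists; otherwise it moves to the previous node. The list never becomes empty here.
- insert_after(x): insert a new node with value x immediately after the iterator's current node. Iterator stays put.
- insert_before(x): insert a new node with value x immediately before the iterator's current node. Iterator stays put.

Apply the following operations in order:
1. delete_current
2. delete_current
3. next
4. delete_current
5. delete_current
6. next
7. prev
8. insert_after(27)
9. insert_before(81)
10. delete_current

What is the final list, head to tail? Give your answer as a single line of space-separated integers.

Answer: 81 27

Derivation:
After 1 (delete_current): list=[7, 8, 1, 4] cursor@7
After 2 (delete_current): list=[8, 1, 4] cursor@8
After 3 (next): list=[8, 1, 4] cursor@1
After 4 (delete_current): list=[8, 4] cursor@4
After 5 (delete_current): list=[8] cursor@8
After 6 (next): list=[8] cursor@8
After 7 (prev): list=[8] cursor@8
After 8 (insert_after(27)): list=[8, 27] cursor@8
After 9 (insert_before(81)): list=[81, 8, 27] cursor@8
After 10 (delete_current): list=[81, 27] cursor@27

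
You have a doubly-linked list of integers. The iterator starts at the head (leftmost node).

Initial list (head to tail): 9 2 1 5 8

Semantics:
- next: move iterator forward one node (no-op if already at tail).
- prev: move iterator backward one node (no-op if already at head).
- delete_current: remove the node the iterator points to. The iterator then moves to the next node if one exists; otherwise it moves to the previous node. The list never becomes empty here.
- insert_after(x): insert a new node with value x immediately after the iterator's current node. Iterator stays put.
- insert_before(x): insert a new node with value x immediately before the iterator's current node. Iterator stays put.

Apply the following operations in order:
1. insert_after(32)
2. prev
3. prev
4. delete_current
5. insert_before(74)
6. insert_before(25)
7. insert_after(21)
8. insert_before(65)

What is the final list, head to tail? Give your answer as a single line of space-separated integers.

Answer: 74 25 65 32 21 2 1 5 8

Derivation:
After 1 (insert_after(32)): list=[9, 32, 2, 1, 5, 8] cursor@9
After 2 (prev): list=[9, 32, 2, 1, 5, 8] cursor@9
After 3 (prev): list=[9, 32, 2, 1, 5, 8] cursor@9
After 4 (delete_current): list=[32, 2, 1, 5, 8] cursor@32
After 5 (insert_before(74)): list=[74, 32, 2, 1, 5, 8] cursor@32
After 6 (insert_before(25)): list=[74, 25, 32, 2, 1, 5, 8] cursor@32
After 7 (insert_after(21)): list=[74, 25, 32, 21, 2, 1, 5, 8] cursor@32
After 8 (insert_before(65)): list=[74, 25, 65, 32, 21, 2, 1, 5, 8] cursor@32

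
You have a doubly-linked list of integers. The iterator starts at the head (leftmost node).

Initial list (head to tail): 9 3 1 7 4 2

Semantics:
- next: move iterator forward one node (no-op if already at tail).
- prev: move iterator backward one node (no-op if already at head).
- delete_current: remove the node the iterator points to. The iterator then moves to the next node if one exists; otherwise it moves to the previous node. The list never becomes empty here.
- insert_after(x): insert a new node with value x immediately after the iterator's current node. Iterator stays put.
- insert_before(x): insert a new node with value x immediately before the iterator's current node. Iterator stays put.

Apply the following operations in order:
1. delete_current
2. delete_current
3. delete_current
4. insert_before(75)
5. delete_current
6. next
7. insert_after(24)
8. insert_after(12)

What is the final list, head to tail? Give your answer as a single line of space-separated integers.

Answer: 75 4 2 12 24

Derivation:
After 1 (delete_current): list=[3, 1, 7, 4, 2] cursor@3
After 2 (delete_current): list=[1, 7, 4, 2] cursor@1
After 3 (delete_current): list=[7, 4, 2] cursor@7
After 4 (insert_before(75)): list=[75, 7, 4, 2] cursor@7
After 5 (delete_current): list=[75, 4, 2] cursor@4
After 6 (next): list=[75, 4, 2] cursor@2
After 7 (insert_after(24)): list=[75, 4, 2, 24] cursor@2
After 8 (insert_after(12)): list=[75, 4, 2, 12, 24] cursor@2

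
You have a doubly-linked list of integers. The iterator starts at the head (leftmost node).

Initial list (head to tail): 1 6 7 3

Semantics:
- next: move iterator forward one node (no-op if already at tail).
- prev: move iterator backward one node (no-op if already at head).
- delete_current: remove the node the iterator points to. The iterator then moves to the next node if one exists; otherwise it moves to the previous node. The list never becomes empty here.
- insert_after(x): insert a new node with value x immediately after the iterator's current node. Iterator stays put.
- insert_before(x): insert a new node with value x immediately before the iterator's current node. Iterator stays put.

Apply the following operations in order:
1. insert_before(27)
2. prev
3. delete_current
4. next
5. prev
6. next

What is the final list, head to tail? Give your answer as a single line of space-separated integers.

After 1 (insert_before(27)): list=[27, 1, 6, 7, 3] cursor@1
After 2 (prev): list=[27, 1, 6, 7, 3] cursor@27
After 3 (delete_current): list=[1, 6, 7, 3] cursor@1
After 4 (next): list=[1, 6, 7, 3] cursor@6
After 5 (prev): list=[1, 6, 7, 3] cursor@1
After 6 (next): list=[1, 6, 7, 3] cursor@6

Answer: 1 6 7 3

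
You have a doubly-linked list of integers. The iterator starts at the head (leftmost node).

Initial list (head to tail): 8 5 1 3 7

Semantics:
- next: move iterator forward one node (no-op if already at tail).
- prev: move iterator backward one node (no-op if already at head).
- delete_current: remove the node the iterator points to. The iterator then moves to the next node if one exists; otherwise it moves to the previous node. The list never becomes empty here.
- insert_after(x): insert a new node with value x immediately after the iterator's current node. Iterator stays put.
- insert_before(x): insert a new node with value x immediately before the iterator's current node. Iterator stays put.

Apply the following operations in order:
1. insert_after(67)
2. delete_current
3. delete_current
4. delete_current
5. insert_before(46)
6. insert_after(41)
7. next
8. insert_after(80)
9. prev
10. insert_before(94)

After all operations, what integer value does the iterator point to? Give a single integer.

After 1 (insert_after(67)): list=[8, 67, 5, 1, 3, 7] cursor@8
After 2 (delete_current): list=[67, 5, 1, 3, 7] cursor@67
After 3 (delete_current): list=[5, 1, 3, 7] cursor@5
After 4 (delete_current): list=[1, 3, 7] cursor@1
After 5 (insert_before(46)): list=[46, 1, 3, 7] cursor@1
After 6 (insert_after(41)): list=[46, 1, 41, 3, 7] cursor@1
After 7 (next): list=[46, 1, 41, 3, 7] cursor@41
After 8 (insert_after(80)): list=[46, 1, 41, 80, 3, 7] cursor@41
After 9 (prev): list=[46, 1, 41, 80, 3, 7] cursor@1
After 10 (insert_before(94)): list=[46, 94, 1, 41, 80, 3, 7] cursor@1

Answer: 1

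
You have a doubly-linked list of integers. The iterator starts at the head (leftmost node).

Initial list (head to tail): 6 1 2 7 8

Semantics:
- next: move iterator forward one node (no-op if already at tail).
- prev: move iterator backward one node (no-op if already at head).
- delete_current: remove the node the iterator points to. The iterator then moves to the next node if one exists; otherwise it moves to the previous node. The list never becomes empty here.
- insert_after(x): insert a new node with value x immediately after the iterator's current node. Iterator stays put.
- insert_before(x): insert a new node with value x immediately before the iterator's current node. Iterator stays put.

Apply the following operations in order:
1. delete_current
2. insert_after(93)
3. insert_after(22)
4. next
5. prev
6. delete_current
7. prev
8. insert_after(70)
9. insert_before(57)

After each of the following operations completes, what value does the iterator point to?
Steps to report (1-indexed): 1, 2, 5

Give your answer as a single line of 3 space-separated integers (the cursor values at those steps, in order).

After 1 (delete_current): list=[1, 2, 7, 8] cursor@1
After 2 (insert_after(93)): list=[1, 93, 2, 7, 8] cursor@1
After 3 (insert_after(22)): list=[1, 22, 93, 2, 7, 8] cursor@1
After 4 (next): list=[1, 22, 93, 2, 7, 8] cursor@22
After 5 (prev): list=[1, 22, 93, 2, 7, 8] cursor@1
After 6 (delete_current): list=[22, 93, 2, 7, 8] cursor@22
After 7 (prev): list=[22, 93, 2, 7, 8] cursor@22
After 8 (insert_after(70)): list=[22, 70, 93, 2, 7, 8] cursor@22
After 9 (insert_before(57)): list=[57, 22, 70, 93, 2, 7, 8] cursor@22

Answer: 1 1 1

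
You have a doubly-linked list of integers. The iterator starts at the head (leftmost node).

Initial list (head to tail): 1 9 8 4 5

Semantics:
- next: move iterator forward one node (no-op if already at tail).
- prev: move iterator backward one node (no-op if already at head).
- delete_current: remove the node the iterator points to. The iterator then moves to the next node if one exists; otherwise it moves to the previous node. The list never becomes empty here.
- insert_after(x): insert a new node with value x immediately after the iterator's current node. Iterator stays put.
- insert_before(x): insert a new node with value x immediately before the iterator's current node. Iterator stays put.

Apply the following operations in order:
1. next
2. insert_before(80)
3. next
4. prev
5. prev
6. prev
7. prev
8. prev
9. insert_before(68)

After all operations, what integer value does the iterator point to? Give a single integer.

After 1 (next): list=[1, 9, 8, 4, 5] cursor@9
After 2 (insert_before(80)): list=[1, 80, 9, 8, 4, 5] cursor@9
After 3 (next): list=[1, 80, 9, 8, 4, 5] cursor@8
After 4 (prev): list=[1, 80, 9, 8, 4, 5] cursor@9
After 5 (prev): list=[1, 80, 9, 8, 4, 5] cursor@80
After 6 (prev): list=[1, 80, 9, 8, 4, 5] cursor@1
After 7 (prev): list=[1, 80, 9, 8, 4, 5] cursor@1
After 8 (prev): list=[1, 80, 9, 8, 4, 5] cursor@1
After 9 (insert_before(68)): list=[68, 1, 80, 9, 8, 4, 5] cursor@1

Answer: 1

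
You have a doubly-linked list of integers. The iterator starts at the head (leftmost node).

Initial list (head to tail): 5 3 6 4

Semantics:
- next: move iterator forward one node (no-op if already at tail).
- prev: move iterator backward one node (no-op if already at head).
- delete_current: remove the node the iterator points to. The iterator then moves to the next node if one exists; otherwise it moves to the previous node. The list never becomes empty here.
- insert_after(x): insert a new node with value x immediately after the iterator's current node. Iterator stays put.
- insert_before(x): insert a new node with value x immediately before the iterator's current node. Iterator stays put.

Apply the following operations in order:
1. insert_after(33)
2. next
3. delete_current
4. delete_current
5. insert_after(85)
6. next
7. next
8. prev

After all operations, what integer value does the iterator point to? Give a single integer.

After 1 (insert_after(33)): list=[5, 33, 3, 6, 4] cursor@5
After 2 (next): list=[5, 33, 3, 6, 4] cursor@33
After 3 (delete_current): list=[5, 3, 6, 4] cursor@3
After 4 (delete_current): list=[5, 6, 4] cursor@6
After 5 (insert_after(85)): list=[5, 6, 85, 4] cursor@6
After 6 (next): list=[5, 6, 85, 4] cursor@85
After 7 (next): list=[5, 6, 85, 4] cursor@4
After 8 (prev): list=[5, 6, 85, 4] cursor@85

Answer: 85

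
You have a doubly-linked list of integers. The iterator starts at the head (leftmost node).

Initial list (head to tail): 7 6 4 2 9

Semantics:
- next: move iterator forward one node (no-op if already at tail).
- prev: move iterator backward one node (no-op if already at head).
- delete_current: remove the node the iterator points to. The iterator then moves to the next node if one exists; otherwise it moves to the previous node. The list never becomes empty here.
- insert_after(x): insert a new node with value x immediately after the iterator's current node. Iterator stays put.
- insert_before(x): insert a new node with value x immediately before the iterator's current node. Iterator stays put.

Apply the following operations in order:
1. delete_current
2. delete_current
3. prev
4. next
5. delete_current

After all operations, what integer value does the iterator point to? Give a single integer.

After 1 (delete_current): list=[6, 4, 2, 9] cursor@6
After 2 (delete_current): list=[4, 2, 9] cursor@4
After 3 (prev): list=[4, 2, 9] cursor@4
After 4 (next): list=[4, 2, 9] cursor@2
After 5 (delete_current): list=[4, 9] cursor@9

Answer: 9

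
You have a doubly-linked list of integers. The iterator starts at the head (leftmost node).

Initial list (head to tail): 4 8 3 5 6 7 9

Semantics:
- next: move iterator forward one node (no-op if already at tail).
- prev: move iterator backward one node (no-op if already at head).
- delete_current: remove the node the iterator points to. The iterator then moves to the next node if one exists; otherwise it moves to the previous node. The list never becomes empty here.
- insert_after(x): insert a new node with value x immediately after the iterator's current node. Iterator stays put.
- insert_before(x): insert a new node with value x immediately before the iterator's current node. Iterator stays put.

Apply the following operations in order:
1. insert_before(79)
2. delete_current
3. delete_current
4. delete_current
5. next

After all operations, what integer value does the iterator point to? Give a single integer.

Answer: 6

Derivation:
After 1 (insert_before(79)): list=[79, 4, 8, 3, 5, 6, 7, 9] cursor@4
After 2 (delete_current): list=[79, 8, 3, 5, 6, 7, 9] cursor@8
After 3 (delete_current): list=[79, 3, 5, 6, 7, 9] cursor@3
After 4 (delete_current): list=[79, 5, 6, 7, 9] cursor@5
After 5 (next): list=[79, 5, 6, 7, 9] cursor@6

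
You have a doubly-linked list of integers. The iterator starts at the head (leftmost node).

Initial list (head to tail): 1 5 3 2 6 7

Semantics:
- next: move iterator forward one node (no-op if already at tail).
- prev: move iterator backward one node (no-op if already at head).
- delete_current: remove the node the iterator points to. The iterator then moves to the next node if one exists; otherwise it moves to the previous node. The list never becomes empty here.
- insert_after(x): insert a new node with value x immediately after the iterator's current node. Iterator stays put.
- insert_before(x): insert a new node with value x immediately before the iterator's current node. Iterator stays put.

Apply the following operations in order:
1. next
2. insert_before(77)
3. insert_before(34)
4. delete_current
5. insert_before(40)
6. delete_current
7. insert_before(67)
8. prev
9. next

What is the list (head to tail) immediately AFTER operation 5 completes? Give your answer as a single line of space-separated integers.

Answer: 1 77 34 40 3 2 6 7

Derivation:
After 1 (next): list=[1, 5, 3, 2, 6, 7] cursor@5
After 2 (insert_before(77)): list=[1, 77, 5, 3, 2, 6, 7] cursor@5
After 3 (insert_before(34)): list=[1, 77, 34, 5, 3, 2, 6, 7] cursor@5
After 4 (delete_current): list=[1, 77, 34, 3, 2, 6, 7] cursor@3
After 5 (insert_before(40)): list=[1, 77, 34, 40, 3, 2, 6, 7] cursor@3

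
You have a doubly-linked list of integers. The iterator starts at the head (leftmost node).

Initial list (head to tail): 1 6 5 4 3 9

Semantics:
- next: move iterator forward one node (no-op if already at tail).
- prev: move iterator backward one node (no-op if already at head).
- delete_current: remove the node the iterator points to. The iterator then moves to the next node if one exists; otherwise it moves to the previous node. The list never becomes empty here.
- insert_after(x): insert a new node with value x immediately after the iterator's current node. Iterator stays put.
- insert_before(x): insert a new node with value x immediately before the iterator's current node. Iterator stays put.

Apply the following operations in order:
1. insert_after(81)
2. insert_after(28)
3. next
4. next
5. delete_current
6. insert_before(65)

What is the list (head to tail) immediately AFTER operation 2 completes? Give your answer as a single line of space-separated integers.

Answer: 1 28 81 6 5 4 3 9

Derivation:
After 1 (insert_after(81)): list=[1, 81, 6, 5, 4, 3, 9] cursor@1
After 2 (insert_after(28)): list=[1, 28, 81, 6, 5, 4, 3, 9] cursor@1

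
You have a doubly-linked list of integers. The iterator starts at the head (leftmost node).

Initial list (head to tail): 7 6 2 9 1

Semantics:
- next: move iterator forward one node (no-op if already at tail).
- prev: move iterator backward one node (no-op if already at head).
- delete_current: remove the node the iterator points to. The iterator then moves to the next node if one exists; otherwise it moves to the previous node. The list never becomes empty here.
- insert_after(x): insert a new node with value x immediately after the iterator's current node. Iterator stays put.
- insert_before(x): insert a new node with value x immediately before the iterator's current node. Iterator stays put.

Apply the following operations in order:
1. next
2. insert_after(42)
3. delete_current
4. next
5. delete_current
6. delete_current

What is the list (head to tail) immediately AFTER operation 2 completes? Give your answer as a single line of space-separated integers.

Answer: 7 6 42 2 9 1

Derivation:
After 1 (next): list=[7, 6, 2, 9, 1] cursor@6
After 2 (insert_after(42)): list=[7, 6, 42, 2, 9, 1] cursor@6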